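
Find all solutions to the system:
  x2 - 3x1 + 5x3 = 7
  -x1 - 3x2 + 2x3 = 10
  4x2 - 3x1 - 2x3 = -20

x1 = 2, x2 = -2, x3 = 3

Row-reduce the augmented matrix:
R1 ← R1 / (-3).
R2 ← R2 + 1·R1.
R3 ← R3 + 3·R1.
R2 ← R2 / (-10/3).
R1 ← R1 + 1/3·R2.
R3 ← R3 − 3·R2.
R3 ← R3 / (-67/10).
R1 ← R1 + 17/10·R3.
R2 ← R2 + 1/10·R3.
Reading off the reduced rows gives x1 = 2, x2 = -2, x3 = 3.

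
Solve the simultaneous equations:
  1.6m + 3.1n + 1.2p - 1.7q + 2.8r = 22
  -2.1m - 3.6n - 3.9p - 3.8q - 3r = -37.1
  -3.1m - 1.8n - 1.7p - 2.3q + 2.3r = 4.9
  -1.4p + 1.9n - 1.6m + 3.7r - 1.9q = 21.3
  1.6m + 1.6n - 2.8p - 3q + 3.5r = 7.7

m = -2, n = 3, p = 3, q = 1, r = 5

Row-reduce the augmented matrix:
R1 ← R1 / (8/5).
R2 ← R2 + 21/10·R1.
R3 ← R3 + 31/10·R1.
R4 ← R4 + 8/5·R1.
R5 ← R5 − 8/5·R1.
R2 ← R2 / (15/32).
R1 ← R1 − 31/16·R2.
R3 ← R3 − 673/160·R2.
R4 ← R4 − 5·R2.
R5 ← R5 + 3/2·R2.
R3 ← R3 / (2686/125).
R1 ← R1 − 259/25·R3.
R2 ← R2 + 124/25·R3.
R4 ← R4 − 123/5·R3.
R5 ← R5 + 286/25·R3.
R4 ← R4 / (417307/80580).
R1 ← R1 − 7583/16116·R4.
R2 ← R2 + 6710/4029·R4.
R3 ← R3 − 36395/16116·R4.
R5 ← R5 − 210923/40290·R4.
R5 ← R5 / (26649137/4173070).
R1 ← R1 + 1341305/834614·R5.
R2 ← R2 − 37399/37937·R5.
R3 ← R3 − 1014539/834614·R5.
R4 ← R4 + 210279/417307·R5.
Reading off the reduced rows gives m = -2, n = 3, p = 3, q = 1, r = 5.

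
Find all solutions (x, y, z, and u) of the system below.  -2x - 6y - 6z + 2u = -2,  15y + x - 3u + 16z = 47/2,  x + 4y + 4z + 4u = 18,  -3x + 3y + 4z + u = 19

Row-reduce:
R1 ← R1 / (-2).
R2 ← R2 − 1·R1.
R3 ← R3 − 1·R1.
R4 ← R4 + 3·R1.
R2 ← R2 / (12).
R1 ← R1 − 3·R2.
R3 ← R3 − 1·R2.
R4 ← R4 − 12·R2.
R3 ← R3 / (-1/12).
R1 ← R1 + 1/4·R3.
R2 ← R2 − 13/12·R3.
Row 4 reduces to 0 = -1/2, a contradiction. The system is inconsistent.

no solution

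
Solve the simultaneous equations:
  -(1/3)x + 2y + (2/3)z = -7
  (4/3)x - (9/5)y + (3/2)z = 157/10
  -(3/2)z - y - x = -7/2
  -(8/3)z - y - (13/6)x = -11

no solution

Row-reduce:
R1 ← R1 / (-1/3).
R2 ← R2 − 4/3·R1.
R3 ← R3 + 1·R1.
R4 ← R4 + 13/6·R1.
R2 ← R2 / (31/5).
R1 ← R1 + 6·R2.
R3 ← R3 + 7·R2.
R4 ← R4 + 14·R2.
R3 ← R3 / (112/93).
R1 ← R1 − 63/31·R3.
R2 ← R2 − 125/186·R3.
R4 ← R4 − 224/93·R3.
Row 4 reduces to 0 = -1/2, a contradiction. The system is inconsistent.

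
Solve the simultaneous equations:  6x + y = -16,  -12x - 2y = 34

Row-reduce:
R1 ← R1 / (6).
R2 ← R2 + 12·R1.
Row 2 reduces to 0 = 2, a contradiction. The system is inconsistent.

no solution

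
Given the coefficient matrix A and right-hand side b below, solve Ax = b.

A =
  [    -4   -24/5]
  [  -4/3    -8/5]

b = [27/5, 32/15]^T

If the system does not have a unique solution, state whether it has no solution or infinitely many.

no solution

Row-reduce:
R1 ← R1 / (-4).
R2 ← R2 + 4/3·R1.
Row 2 reduces to 0 = 1/3, a contradiction. The system is inconsistent.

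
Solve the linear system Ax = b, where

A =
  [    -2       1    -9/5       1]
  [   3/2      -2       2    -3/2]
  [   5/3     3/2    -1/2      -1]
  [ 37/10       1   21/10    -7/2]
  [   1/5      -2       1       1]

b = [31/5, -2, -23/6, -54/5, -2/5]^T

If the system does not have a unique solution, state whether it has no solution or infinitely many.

Row-reduce:
R1 ← R1 / (-2).
R2 ← R2 − 3/2·R1.
R3 ← R3 − 5/3·R1.
R4 ← R4 − 37/10·R1.
R5 ← R5 − 1/5·R1.
R2 ← R2 / (-5/4).
R1 ← R1 + 1/2·R2.
R3 ← R3 − 7/3·R2.
R4 ← R4 − 57/20·R2.
R5 ← R5 + 19/10·R2.
R3 ← R3 / (-59/75).
R1 ← R1 − 16/25·R3.
R2 ← R2 + 13/25·R3.
R4 ← R4 − 63/250·R3.
R5 ← R5 + 21/125·R3.
R4 ← R4 / (-4557/1180).
R1 ← R1 + 87/59·R4.
R2 ← R2 − 193/118·R4.
R3 ← R3 − 235/118·R4.
R5 ← R5 − 1519/590·R4.
Row 5 reduces to 0 = 2/3, a contradiction. The system is inconsistent.

no solution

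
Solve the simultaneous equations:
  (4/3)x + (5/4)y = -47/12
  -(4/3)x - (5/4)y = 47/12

infinitely many solutions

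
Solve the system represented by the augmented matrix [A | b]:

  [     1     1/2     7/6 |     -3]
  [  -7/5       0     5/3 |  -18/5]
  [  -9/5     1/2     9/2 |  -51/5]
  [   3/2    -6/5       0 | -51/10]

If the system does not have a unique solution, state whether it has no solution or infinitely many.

Row-reduce the augmented matrix:
R2 ← R2 + 7/5·R1.
R3 ← R3 + 9/5·R1.
R4 ← R4 − 3/2·R1.
R2 ← R2 / (7/10).
R1 ← R1 − 1/2·R2.
R3 ← R3 − 7/5·R2.
R4 ← R4 + 39/20·R2.
Swap R3 and R4.
R3 ← R3 / (521/70).
R1 ← R1 + 25/21·R3.
R2 ← R2 − 33/7·R3.
R4 reduces to 0 = 0, so the extra equation is consistent.
Reading off the reduced rows gives x_1 = -1, x_2 = 3, x_3 = -3.

x_1 = -1, x_2 = 3, x_3 = -3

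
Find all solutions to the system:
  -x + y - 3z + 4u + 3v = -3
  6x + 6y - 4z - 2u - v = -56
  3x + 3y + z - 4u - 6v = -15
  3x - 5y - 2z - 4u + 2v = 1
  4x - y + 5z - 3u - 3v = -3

x = -3, y = -6, z = 0, u = 3, v = -4

Row-reduce the augmented matrix:
R1 ← R1 / (-1).
R2 ← R2 − 6·R1.
R3 ← R3 − 3·R1.
R4 ← R4 − 3·R1.
R5 ← R5 − 4·R1.
R2 ← R2 / (12).
R1 ← R1 + 1·R2.
R3 ← R3 − 6·R2.
R4 ← R4 + 2·R2.
R5 ← R5 − 3·R2.
R3 ← R3 / (3).
R1 ← R1 − 7/6·R3.
R2 ← R2 + 11/6·R3.
R4 ← R4 + 44/3·R3.
R5 ← R5 + 3/2·R3.
R4 ← R4 / (-3).
R1 ← R1 + 1·R4.
R3 ← R3 + 1·R4.
R5 ← R5 − 6·R4.
R5 ← R5 / (-217/9).
R1 ← R1 − 265/54·R5.
R2 ← R2 + 35/18·R5.
R3 ← R3 − 68/27·R5.
R4 ← R4 − 235/54·R5.
Reading off the reduced rows gives x = -3, y = -6, z = 0, u = 3, v = -4.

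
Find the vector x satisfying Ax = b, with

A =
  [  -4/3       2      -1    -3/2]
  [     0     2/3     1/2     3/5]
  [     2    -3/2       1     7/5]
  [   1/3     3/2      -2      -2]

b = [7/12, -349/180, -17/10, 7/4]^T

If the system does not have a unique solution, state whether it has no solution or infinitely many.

x_1 = -3/4, x_2 = -4/3, x_3 = -3/2, x_4 = -1/2

Row-reduce the augmented matrix:
R1 ← R1 / (-4/3).
R3 ← R3 − 2·R1.
R4 ← R4 − 1/3·R1.
R2 ← R2 / (2/3).
R1 ← R1 + 3/2·R2.
R3 ← R3 − 3/2·R2.
R4 ← R4 − 2·R2.
R3 ← R3 / (-13/8).
R1 ← R1 − 15/8·R3.
R2 ← R2 − 3/4·R3.
R4 ← R4 + 15/4·R3.
R4 ← R4 / (469/520).
R1 ← R1 + 33/520·R4.
R2 ← R2 + 3/26·R4.
R3 ← R3 − 88/65·R4.
Reading off the reduced rows gives x_1 = -3/4, x_2 = -4/3, x_3 = -3/2, x_4 = -1/2.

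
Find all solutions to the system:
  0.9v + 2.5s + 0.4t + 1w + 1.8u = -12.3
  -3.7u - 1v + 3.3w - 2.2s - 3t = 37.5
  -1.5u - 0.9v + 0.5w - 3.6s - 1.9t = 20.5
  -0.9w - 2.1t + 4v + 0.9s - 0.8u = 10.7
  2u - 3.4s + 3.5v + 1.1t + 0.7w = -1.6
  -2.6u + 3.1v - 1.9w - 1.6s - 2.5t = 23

u = -5, v = 1, w = 2, s = -2, t = -3

Row-reduce the augmented matrix:
R1 ← R1 / (9/5).
R2 ← R2 + 37/10·R1.
R3 ← R3 + 3/2·R1.
R4 ← R4 + 4/5·R1.
R5 ← R5 − 2·R1.
R6 ← R6 + 13/5·R1.
R2 ← R2 / (17/20).
R1 ← R1 − 1/2·R2.
R3 ← R3 + 3/20·R2.
R4 ← R4 − 22/5·R2.
R5 ← R5 − 5/2·R2.
R6 ← R6 − 22/5·R2.
R3 ← R3 / (581/255).
R1 ← R1 + 397/153·R3.
R2 ← R2 − 964/153·R3.
R4 ← R4 + 14371/510·R3.
R5 ← R5 + 8243/510·R3.
R6 ← R6 + 14371/510·R3.
R4 ← R4 / (-8481/332).
R1 ← R1 + 5147/3486·R4.
R2 ← R2 − 10837/1743·R4.
R3 ← R3 + 509/1162·R4.
R5 ← R5 + 50899/2324·R4.
R6 ← R6 + 8481/332·R4.
R5 ← R5 / (582861/98945).
R1 ← R1 − 40234/296835·R5.
R2 ← R2 + 226693/296835·R5.
R3 ← R3 + 59652/98945·R5.
R4 ← R4 − 8177/14135·R5.
R6 reduces to 0 = 0, so the extra equation is consistent.
Reading off the reduced rows gives u = -5, v = 1, w = 2, s = -2, t = -3.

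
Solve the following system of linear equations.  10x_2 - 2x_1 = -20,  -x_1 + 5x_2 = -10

infinitely many solutions

Row-reduce:
R1 ← R1 / (-2).
R2 ← R2 + 1·R1.
Rank is 1 with 2 unknowns, leaving x_2 free.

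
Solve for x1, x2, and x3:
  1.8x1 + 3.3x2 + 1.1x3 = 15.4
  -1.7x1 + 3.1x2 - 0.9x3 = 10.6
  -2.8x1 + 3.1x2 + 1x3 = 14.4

x1 = 0, x2 = 4, x3 = 2

Row-reduce the augmented matrix:
R1 ← R1 / (9/5).
R2 ← R2 + 17/10·R1.
R3 ← R3 + 14/5·R1.
R2 ← R2 / (373/60).
R1 ← R1 − 11/6·R2.
R3 ← R3 − 247/30·R2.
R3 ← R3 / (28279/11190).
R1 ← R1 − 638/1119·R3.
R2 ← R2 − 25/1119·R3.
Reading off the reduced rows gives x1 = 0, x2 = 4, x3 = 2.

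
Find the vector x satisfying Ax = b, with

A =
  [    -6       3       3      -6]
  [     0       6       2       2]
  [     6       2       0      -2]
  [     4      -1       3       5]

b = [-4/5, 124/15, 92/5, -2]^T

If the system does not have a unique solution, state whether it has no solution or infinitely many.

Row-reduce the augmented matrix:
R1 ← R1 / (-6).
R3 ← R3 − 6·R1.
R4 ← R4 − 4·R1.
R2 ← R2 / (6).
R1 ← R1 + 1/2·R2.
R3 ← R3 − 5·R2.
R4 ← R4 − 1·R2.
R3 ← R3 / (4/3).
R1 ← R1 + 1/3·R3.
R2 ← R2 − 1/3·R3.
R4 ← R4 − 14/3·R3.
R4 ← R4 / (69/2).
R1 ← R1 + 5/4·R4.
R2 ← R2 − 11/4·R4.
R3 ← R3 + 29/4·R4.
Reading off the reduced rows gives x_1 = 2, x_2 = 2, x_3 = -2/3, x_4 = -6/5.

x_1 = 2, x_2 = 2, x_3 = -2/3, x_4 = -6/5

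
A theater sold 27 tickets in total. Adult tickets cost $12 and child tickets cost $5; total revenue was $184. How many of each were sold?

adult tickets: 7, child tickets: 20

Let a = adult tickets, c = child tickets.
  a + c = 27
  12a + 5c = 184
Row-reduce the augmented matrix:
R2 ← R2 − 12·R1.
R2 ← R2 / (-7).
R1 ← R1 − 1·R2.
Reading off the reduced rows gives a = 7, c = 20.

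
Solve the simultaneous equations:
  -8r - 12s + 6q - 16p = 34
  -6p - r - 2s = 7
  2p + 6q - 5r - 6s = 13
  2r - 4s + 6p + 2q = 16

infinitely many solutions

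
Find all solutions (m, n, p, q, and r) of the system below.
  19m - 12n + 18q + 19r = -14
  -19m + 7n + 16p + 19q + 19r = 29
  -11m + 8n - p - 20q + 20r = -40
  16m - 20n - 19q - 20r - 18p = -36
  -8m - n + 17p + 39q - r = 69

infinitely many solutions

Row-reduce:
R1 ← R1 / (19).
R2 ← R2 + 19·R1.
R3 ← R3 + 11·R1.
R4 ← R4 − 16·R1.
R5 ← R5 + 8·R1.
R2 ← R2 / (-5).
R1 ← R1 + 12/19·R2.
R3 ← R3 − 20/19·R2.
R4 ← R4 + 188/19·R2.
R5 ← R5 + 115/19·R2.
R3 ← R3 / (45/19).
R1 ← R1 + 192/95·R3.
R2 ← R2 + 16/5·R3.
R4 ← R4 + 4718/95·R3.
R5 ← R5 + 45/19·R3.
R4 ← R4 / (-32603/225).
R1 ← R1 + 394/75·R4.
R2 ← R2 + 2209/225·R4.
R3 ← R3 + 34/45·R4.
Rank is 4 with 5 unknowns, leaving r free.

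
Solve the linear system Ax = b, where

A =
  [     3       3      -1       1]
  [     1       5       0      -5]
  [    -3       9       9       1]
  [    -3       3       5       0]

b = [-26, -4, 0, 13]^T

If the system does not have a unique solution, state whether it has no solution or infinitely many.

Row-reduce:
R1 ← R1 / (3).
R2 ← R2 − 1·R1.
R3 ← R3 + 3·R1.
R4 ← R4 + 3·R1.
R2 ← R2 / (4).
R1 ← R1 − 1·R2.
R3 ← R3 − 12·R2.
R4 ← R4 − 6·R2.
R3 ← R3 / (7).
R1 ← R1 + 5/12·R3.
R2 ← R2 − 1/12·R3.
R4 ← R4 − 7/2·R3.
Rank is 3 with 4 unknowns, leaving x_4 free.

infinitely many solutions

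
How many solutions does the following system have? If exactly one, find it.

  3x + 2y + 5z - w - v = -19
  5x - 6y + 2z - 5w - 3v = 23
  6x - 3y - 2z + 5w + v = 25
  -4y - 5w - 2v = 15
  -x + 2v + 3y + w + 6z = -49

x = 3, y = -1, z = -6, w = -1, v = -3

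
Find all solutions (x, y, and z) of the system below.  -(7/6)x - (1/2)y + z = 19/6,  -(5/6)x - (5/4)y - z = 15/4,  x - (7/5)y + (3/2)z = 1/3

x = -2, y = -5/3, z = 0

Row-reduce the augmented matrix:
R1 ← R1 / (-7/6).
R2 ← R2 + 5/6·R1.
R3 ← R3 − 1·R1.
R2 ← R2 / (-25/28).
R1 ← R1 − 3/7·R2.
R3 ← R3 + 64/35·R2.
R3 ← R3 / (1467/250).
R1 ← R1 + 42/25·R3.
R2 ← R2 − 48/25·R3.
Reading off the reduced rows gives x = -2, y = -5/3, z = 0.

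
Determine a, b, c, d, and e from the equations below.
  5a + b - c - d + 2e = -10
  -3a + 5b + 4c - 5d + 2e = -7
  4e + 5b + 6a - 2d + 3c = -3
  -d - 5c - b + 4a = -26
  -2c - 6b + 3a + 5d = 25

Row-reduce the augmented matrix:
R1 ← R1 / (5).
R2 ← R2 + 3·R1.
R3 ← R3 − 6·R1.
R4 ← R4 − 4·R1.
R5 ← R5 − 3·R1.
R2 ← R2 / (28/5).
R1 ← R1 − 1/5·R2.
R3 ← R3 − 19/5·R2.
R4 ← R4 + 9/5·R2.
R5 ← R5 + 33/5·R2.
R3 ← R3 / (53/28).
R1 ← R1 + 9/28·R3.
R2 ← R2 − 17/28·R3.
R4 ← R4 + 87/28·R3.
R5 ← R5 − 73/28·R3.
R4 ← R4 / (155/53).
R1 ← R1 − 27/53·R4.
R2 ← R2 + 104/53·R4.
R3 ← R3 − 84/53·R4.
R5 ← R5 + 272/53·R4.
R5 ← R5 / (22/31).
R1 ← R1 − 14/31·R5.
R2 ← R2 + 8/31·R5.
R3 ← R3 − 16/31·R5.
R4 ← R4 + 16/31·R5.
Reading off the reduced rows gives a = -2, b = -2, c = 3, d = 5, e = 5.

a = -2, b = -2, c = 3, d = 5, e = 5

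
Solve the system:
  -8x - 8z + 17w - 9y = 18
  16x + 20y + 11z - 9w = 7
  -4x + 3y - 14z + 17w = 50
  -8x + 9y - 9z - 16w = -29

x = 5, y = -1, z = -4, w = 1

Row-reduce the augmented matrix:
R1 ← R1 / (-8).
R2 ← R2 − 16·R1.
R3 ← R3 + 4·R1.
R4 ← R4 + 8·R1.
R2 ← R2 / (2).
R1 ← R1 − 9/8·R2.
R3 ← R3 − 15/2·R2.
R4 ← R4 − 18·R2.
R3 ← R3 / (35/4).
R1 ← R1 − 61/16·R3.
R2 ← R2 + 5/2·R3.
R4 ← R4 − 44·R3.
R4 ← R4 / (5974/35).
R1 ← R1 − 1467/70·R4.
R2 ← R2 + 83/7·R4.
R3 ← R3 + 341/35·R4.
Reading off the reduced rows gives x = 5, y = -1, z = -4, w = 1.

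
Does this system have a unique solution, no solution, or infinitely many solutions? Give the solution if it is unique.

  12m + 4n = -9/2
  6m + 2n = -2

Row-reduce:
R1 ← R1 / (12).
R2 ← R2 − 6·R1.
Row 2 reduces to 0 = 1/4, a contradiction. The system is inconsistent.

no solution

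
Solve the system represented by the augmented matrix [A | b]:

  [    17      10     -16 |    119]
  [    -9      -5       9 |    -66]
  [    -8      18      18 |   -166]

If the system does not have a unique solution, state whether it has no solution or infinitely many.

Row-reduce the augmented matrix:
R1 ← R1 / (17).
R2 ← R2 + 9·R1.
R3 ← R3 + 8·R1.
R2 ← R2 / (5/17).
R1 ← R1 − 10/17·R2.
R3 ← R3 − 386/17·R2.
R3 ← R3 / (-152/5).
R1 ← R1 + 2·R3.
R2 ← R2 − 9/5·R3.
Reading off the reduced rows gives x_1 = 5, x_2 = -3, x_3 = -4.

x_1 = 5, x_2 = -3, x_3 = -4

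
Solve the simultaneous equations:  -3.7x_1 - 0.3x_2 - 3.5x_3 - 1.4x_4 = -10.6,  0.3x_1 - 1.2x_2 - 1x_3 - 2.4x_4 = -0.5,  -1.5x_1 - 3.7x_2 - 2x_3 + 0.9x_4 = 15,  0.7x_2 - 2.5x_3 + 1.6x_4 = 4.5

x_1 = 3, x_2 = -4, x_3 = -1, x_4 = 3

Row-reduce the augmented matrix:
R1 ← R1 / (-37/10).
R2 ← R2 − 3/10·R1.
R3 ← R3 + 3/2·R1.
R2 ← R2 / (-453/370).
R1 ← R1 − 3/37·R2.
R3 ← R3 + 662/185·R2.
R4 ← R4 − 7/10·R2.
R3 ← R3 / (2873/906).
R1 ← R1 − 130/151·R3.
R2 ← R2 − 475/453·R3.
R4 ← R4 + 1465/453·R3.
R4 ← R4 / (131464/14365).
R1 ← R1 + 482/221·R4.
R2 ← R2 + 2475/2873·R4.
R3 ← R3 − 39927/14365·R4.
Reading off the reduced rows gives x_1 = 3, x_2 = -4, x_3 = -1, x_4 = 3.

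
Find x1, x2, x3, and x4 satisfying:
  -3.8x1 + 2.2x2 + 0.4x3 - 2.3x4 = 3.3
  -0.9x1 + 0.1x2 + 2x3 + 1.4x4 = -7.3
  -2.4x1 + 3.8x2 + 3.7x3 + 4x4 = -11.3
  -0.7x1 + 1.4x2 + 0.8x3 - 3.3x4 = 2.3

x1 = 0, x2 = 1, x3 = -3, x4 = -1

Row-reduce the augmented matrix:
R1 ← R1 / (-19/5).
R2 ← R2 + 9/10·R1.
R3 ← R3 + 12/5·R1.
R4 ← R4 + 7/10·R1.
R2 ← R2 / (-8/19).
R1 ← R1 + 11/19·R2.
R3 ← R3 − 229/95·R2.
R4 ← R4 − 189/190·R2.
R3 ← R3 / (2871/200).
R1 ← R1 + 109/40·R3.
R2 ← R2 + 181/40·R3.
R4 ← R4 − 2091/400·R3.
R4 ← R4 / (-22059/5104).
R1 ← R1 − 8267/7656·R4.
R2 ← R2 − 4667/7656·R4.
R3 ← R3 − 4423/3828·R4.
Reading off the reduced rows gives x1 = 0, x2 = 1, x3 = -3, x4 = -1.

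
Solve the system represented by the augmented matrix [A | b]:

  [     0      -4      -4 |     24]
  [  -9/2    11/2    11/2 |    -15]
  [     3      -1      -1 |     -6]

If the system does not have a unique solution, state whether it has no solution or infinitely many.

Row-reduce:
Swap R1 and R2.
R1 ← R1 / (-9/2).
R3 ← R3 − 3·R1.
R2 ← R2 / (-4).
R1 ← R1 + 11/9·R2.
R3 ← R3 − 8/3·R2.
Rank is 2 with 3 unknowns, leaving x_3 free.

infinitely many solutions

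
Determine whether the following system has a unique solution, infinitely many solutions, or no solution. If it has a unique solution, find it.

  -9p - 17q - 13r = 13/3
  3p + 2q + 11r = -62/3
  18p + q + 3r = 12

p = 1, q = 1, r = -7/3

Row-reduce the augmented matrix:
R1 ← R1 / (-9).
R2 ← R2 − 3·R1.
R3 ← R3 − 18·R1.
R2 ← R2 / (-11/3).
R1 ← R1 − 17/9·R2.
R3 ← R3 + 33·R2.
R3 ← R3 / (-83).
R1 ← R1 − 161/33·R3.
R2 ← R2 + 20/11·R3.
Reading off the reduced rows gives p = 1, q = 1, r = -7/3.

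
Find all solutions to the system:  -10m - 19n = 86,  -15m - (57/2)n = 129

infinitely many solutions

Row-reduce:
R1 ← R1 / (-10).
R2 ← R2 + 15·R1.
Rank is 1 with 2 unknowns, leaving n free.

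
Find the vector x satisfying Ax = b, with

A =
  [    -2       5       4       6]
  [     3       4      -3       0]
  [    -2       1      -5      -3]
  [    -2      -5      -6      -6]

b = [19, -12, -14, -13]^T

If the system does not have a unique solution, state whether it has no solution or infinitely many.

x_1 = -1, x_2 = -3, x_3 = -1, x_4 = 6

Row-reduce the augmented matrix:
R1 ← R1 / (-2).
R2 ← R2 − 3·R1.
R3 ← R3 + 2·R1.
R4 ← R4 + 2·R1.
R2 ← R2 / (23/2).
R1 ← R1 + 5/2·R2.
R3 ← R3 + 4·R2.
R4 ← R4 + 10·R2.
R3 ← R3 / (-183/23).
R1 ← R1 + 31/23·R3.
R2 ← R2 − 6/23·R3.
R4 ← R4 + 170/23·R3.
R4 ← R4 / (78/61).
R1 ← R1 + 3/61·R4.
R2 ← R2 − 36/61·R4.
R3 ← R3 − 45/61·R4.
Reading off the reduced rows gives x_1 = -1, x_2 = -3, x_3 = -1, x_4 = 6.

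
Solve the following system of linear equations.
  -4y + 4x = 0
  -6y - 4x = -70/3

x = 7/3, y = 7/3

Row-reduce the augmented matrix:
R1 ← R1 / (4).
R2 ← R2 + 4·R1.
R2 ← R2 / (-10).
R1 ← R1 + 1·R2.
Reading off the reduced rows gives x = 7/3, y = 7/3.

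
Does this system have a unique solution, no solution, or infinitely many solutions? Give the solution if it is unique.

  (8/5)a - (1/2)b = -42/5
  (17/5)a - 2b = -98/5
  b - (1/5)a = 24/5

Row-reduce:
R1 ← R1 / (8/5).
R2 ← R2 − 17/5·R1.
R3 ← R3 + 1/5·R1.
R2 ← R2 / (-15/16).
R1 ← R1 + 5/16·R2.
R3 ← R3 − 15/16·R2.
Row 3 reduces to 0 = 2, a contradiction. The system is inconsistent.

no solution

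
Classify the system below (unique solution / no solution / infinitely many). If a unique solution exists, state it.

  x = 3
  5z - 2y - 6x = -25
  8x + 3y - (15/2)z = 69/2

Row-reduce:
R2 ← R2 + 6·R1.
R3 ← R3 − 8·R1.
R2 ← R2 / (-2).
R3 ← R3 − 3·R2.
Rank is 2 with 3 unknowns, leaving z free.

infinitely many solutions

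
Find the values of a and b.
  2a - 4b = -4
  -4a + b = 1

a = 0, b = 1

From equation 2: b = 1 + 4·a.
Substitute into equation 1 and solve: a = 0.
Then b = 1.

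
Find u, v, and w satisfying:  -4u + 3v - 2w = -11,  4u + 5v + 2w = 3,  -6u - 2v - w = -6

Row-reduce the augmented matrix:
R1 ← R1 / (-4).
R2 ← R2 − 4·R1.
R3 ← R3 + 6·R1.
R2 ← R2 / (8).
R1 ← R1 + 3/4·R2.
R3 ← R3 + 13/2·R2.
R3 ← R3 / (2).
R1 ← R1 − 1/2·R3.
Reading off the reduced rows gives u = 1, v = -1, w = 2.

u = 1, v = -1, w = 2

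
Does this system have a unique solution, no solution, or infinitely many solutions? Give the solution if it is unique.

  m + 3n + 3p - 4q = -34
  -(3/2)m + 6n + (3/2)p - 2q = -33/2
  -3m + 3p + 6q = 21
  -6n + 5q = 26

Row-reduce:
R2 ← R2 + 3/2·R1.
R3 ← R3 + 3·R1.
R2 ← R2 / (21/2).
R1 ← R1 − 3·R2.
R3 ← R3 − 9·R2.
R4 ← R4 + 6·R2.
R3 ← R3 / (48/7).
R1 ← R1 − 9/7·R3.
R2 ← R2 − 4/7·R3.
R4 ← R4 − 24/7·R3.
Row 4 reduces to 0 = -1, a contradiction. The system is inconsistent.

no solution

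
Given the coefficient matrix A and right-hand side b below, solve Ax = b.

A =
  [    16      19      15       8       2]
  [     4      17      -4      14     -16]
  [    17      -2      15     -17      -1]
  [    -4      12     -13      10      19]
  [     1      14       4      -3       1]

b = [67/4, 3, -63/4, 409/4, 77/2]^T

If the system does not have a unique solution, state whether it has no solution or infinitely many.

Row-reduce the augmented matrix:
R1 ← R1 / (16).
R2 ← R2 − 4·R1.
R3 ← R3 − 17·R1.
R4 ← R4 + 4·R1.
R5 ← R5 − 1·R1.
R2 ← R2 / (49/4).
R1 ← R1 − 19/16·R2.
R3 ← R3 + 355/16·R2.
R4 ← R4 − 67/4·R2.
R5 ← R5 − 205/16·R2.
R3 ← R3 / (-2935/196).
R1 ← R1 − 331/196·R3.
R2 ← R2 + 31/49·R3.
R4 ← R4 − 66/49·R3.
R5 ← R5 − 2189/196·R3.
R4 ← R4 / (-13932/2935).
R1 ← R1 + 3193/2935·R4.
R2 ← R2 − 3342/2935·R4.
R3 ← R3 − 738/2935·R4.
R5 ← R5 + 55352/2935·R4.
R5 ← R5 / (-187850/1161).
R1 ← R1 + 50887/4644·R5.
R2 ← R2 − 7295/774·R5.
R3 ← R3 − 1103/258·R5.
R4 ← R4 + 38245/4644·R5.
Reading off the reduced rows gives x_1 = 1/2, x_2 = 3, x_3 = -11/4, x_4 = -3/2, x_5 = 5/2.

x_1 = 1/2, x_2 = 3, x_3 = -11/4, x_4 = -3/2, x_5 = 5/2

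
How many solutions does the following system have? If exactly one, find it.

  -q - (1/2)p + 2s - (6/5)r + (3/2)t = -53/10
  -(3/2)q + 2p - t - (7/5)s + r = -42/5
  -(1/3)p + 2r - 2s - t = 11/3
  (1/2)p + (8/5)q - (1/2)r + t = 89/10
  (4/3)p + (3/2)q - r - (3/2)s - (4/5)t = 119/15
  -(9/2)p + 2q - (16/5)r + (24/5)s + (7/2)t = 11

no solution

Row-reduce:
R1 ← R1 / (-1/2).
R2 ← R2 − 2·R1.
R3 ← R3 + 1/3·R1.
R4 ← R4 − 1/2·R1.
R5 ← R5 − 4/3·R1.
R6 ← R6 + 9/2·R1.
R2 ← R2 / (-11/2).
R1 ← R1 − 2·R2.
R3 ← R3 − 2/3·R2.
R4 ← R4 − 3/5·R2.
R5 ← R5 + 7/6·R2.
R6 ← R6 − 11·R2.
R3 ← R3 / (386/165).
R1 ← R1 − 56/55·R3.
R2 ← R2 − 38/55·R3.
R4 ← R4 + 1163/550·R3.
R5 ← R5 + 112/33·R3.
R4 ← R4 / (4151/9650).
R1 ← R1 + 96/193·R4.
R2 ← R2 + 436/965·R4.
R3 ← R3 + 209/193·R4.
R5 ← R5 + 2397/1930·R4.
R5 ← R5 / (109426/20755).
R1 ← R1 − 6183/4151·R5.
R2 ← R2 − 5720/4151·R5.
R3 ← R3 − 16185/4151·R5.
R4 ← R4 − 17230/4151·R5.
Row 6 reduces to 0 = -1/2, a contradiction. The system is inconsistent.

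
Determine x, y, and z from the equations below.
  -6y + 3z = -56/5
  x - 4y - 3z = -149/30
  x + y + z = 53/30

x = 1/2, y = 5/3, z = -2/5

Row-reduce the augmented matrix:
Swap R1 and R2.
R3 ← R3 − 1·R1.
R2 ← R2 / (-6).
R1 ← R1 + 4·R2.
R3 ← R3 − 5·R2.
R3 ← R3 / (13/2).
R1 ← R1 + 5·R3.
R2 ← R2 + 1/2·R3.
Reading off the reduced rows gives x = 1/2, y = 5/3, z = -2/5.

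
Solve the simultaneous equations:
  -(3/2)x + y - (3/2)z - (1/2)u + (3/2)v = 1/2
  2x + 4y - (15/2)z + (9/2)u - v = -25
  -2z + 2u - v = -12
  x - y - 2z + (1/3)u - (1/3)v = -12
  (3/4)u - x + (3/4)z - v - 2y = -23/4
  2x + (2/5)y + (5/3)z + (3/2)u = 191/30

no solution

Row-reduce:
R1 ← R1 / (-3/2).
R2 ← R2 − 2·R1.
R4 ← R4 − 1·R1.
R5 ← R5 + 1·R1.
R6 ← R6 − 2·R1.
R2 ← R2 / (16/3).
R1 ← R1 + 2/3·R2.
R4 ← R4 + 1/3·R2.
R5 ← R5 + 8/3·R2.
R6 ← R6 − 26/15·R2.
R3 ← R3 / (-2).
R1 ← R1 + 3/16·R3.
R2 ← R2 + 57/32·R3.
R4 ← R4 + 115/32·R3.
R5 ← R5 + 3·R3.
R6 ← R6 − 661/240·R3.
R4 ← R4 / (-161/48).
R1 ← R1 − 5/8·R4.
R2 ← R2 + 17/16·R4.
R3 ← R3 + 1·R4.
R6 ← R6 − 281/120·R4.
Swap R5 and R6.
R5 ← R5 / (39827/19320).
R1 ← R1 + 50/161·R5.
R2 ← R2 − 179/644·R5.
R3 ← R3 + 163/644·R5.
R4 ← R4 + 485/644·R5.
Row 6 reduces to 0 = -1/4, a contradiction. The system is inconsistent.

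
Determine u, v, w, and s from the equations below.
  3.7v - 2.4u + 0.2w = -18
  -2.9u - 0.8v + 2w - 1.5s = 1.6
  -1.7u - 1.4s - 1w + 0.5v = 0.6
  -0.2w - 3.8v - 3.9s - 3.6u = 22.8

Row-reduce the augmented matrix:
R1 ← R1 / (-12/5).
R2 ← R2 + 29/10·R1.
R3 ← R3 + 17/10·R1.
R4 ← R4 + 18/5·R1.
R2 ← R2 / (-253/48).
R1 ← R1 + 37/24·R2.
R3 ← R3 + 509/240·R2.
R4 ← R4 + 187/20·R2.
R3 ← R3 / (-11696/6325).
R1 ← R1 + 756/1265·R3.
R2 ← R2 + 422/1265·R3.
R4 ← R4 + 2081/575·R3.
R4 ← R4 / (7477/23392).
R1 ← R1 − 4071/5848·R4.
R2 ← R2 − 5009/11696·R4.
R3 ← R3 − 10075/23392·R4.
Reading off the reduced rows gives u = -2, v = -6, w = -3, s = 2.

u = -2, v = -6, w = -3, s = 2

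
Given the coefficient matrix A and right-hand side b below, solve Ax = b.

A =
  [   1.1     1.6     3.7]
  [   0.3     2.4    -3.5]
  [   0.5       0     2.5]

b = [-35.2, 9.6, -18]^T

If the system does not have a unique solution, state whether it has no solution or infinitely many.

x_1 = -6, x_2 = -4, x_3 = -6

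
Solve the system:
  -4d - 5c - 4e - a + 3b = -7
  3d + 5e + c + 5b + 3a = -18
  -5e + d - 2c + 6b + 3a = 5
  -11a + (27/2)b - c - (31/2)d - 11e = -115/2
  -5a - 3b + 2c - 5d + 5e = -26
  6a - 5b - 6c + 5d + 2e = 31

no solution

Row-reduce:
R1 ← R1 / (-1).
R2 ← R2 − 3·R1.
R3 ← R3 − 3·R1.
R4 ← R4 + 11·R1.
R5 ← R5 + 5·R1.
R6 ← R6 − 6·R1.
R2 ← R2 / (14).
R1 ← R1 + 3·R2.
R3 ← R3 − 15·R2.
R4 ← R4 + 39/2·R2.
R5 ← R5 + 18·R2.
R6 ← R6 − 13·R2.
R3 ← R3 / (-2).
R1 ← R1 − 2·R3.
R2 ← R2 + 1·R3.
R4 ← R4 − 69/2·R3.
R5 ← R5 − 9·R3.
R6 ← R6 + 23·R3.
R4 ← R4 / (-417/56).
R1 ← R1 − 5/7·R4.
R2 ← R2 − 1/28·R4.
R3 ← R3 − 19/28·R4.
R5 ← R5 + 75/28·R4.
R6 ← R6 − 139/28·R4.
R5 ← R5 / (3313/139).
R1 ← R1 + 2848/139·R5.
R2 ← R2 − 497/139·R5.
R3 ← R3 + 1121/139·R5.
R4 ← R4 − 2625/139·R5.
Row 6 reduces to 0 = 2, a contradiction. The system is inconsistent.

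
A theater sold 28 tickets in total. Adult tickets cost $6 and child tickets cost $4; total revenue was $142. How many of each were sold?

Let a = adult tickets, c = child tickets.
  a + c = 28
  4c + 6a = 142
From equation 1: a = 28 − c.
Substitute into equation 2 and solve: c = 13.
Then a = 15.

adult tickets: 15, child tickets: 13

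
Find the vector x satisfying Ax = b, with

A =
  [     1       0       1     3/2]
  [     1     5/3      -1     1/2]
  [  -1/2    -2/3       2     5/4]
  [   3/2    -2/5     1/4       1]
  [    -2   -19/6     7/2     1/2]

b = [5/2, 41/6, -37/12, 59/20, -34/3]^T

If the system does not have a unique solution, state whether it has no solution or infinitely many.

Row-reduce:
R2 ← R2 − 1·R1.
R3 ← R3 + 1/2·R1.
R4 ← R4 − 3/2·R1.
R5 ← R5 + 2·R1.
R2 ← R2 / (5/3).
R3 ← R3 + 2/3·R2.
R4 ← R4 + 2/5·R2.
R5 ← R5 + 19/6·R2.
R3 ← R3 / (17/10).
R1 ← R1 − 1·R3.
R2 ← R2 + 6/5·R3.
R4 ← R4 + 173/100·R3.
R5 ← R5 − 17/10·R3.
R4 ← R4 / (47/340).
R1 ← R1 − 19/34·R4.
R2 ← R2 − 9/17·R4.
R3 ← R3 − 16/17·R4.
Row 5 reduces to 0 = 2, a contradiction. The system is inconsistent.

no solution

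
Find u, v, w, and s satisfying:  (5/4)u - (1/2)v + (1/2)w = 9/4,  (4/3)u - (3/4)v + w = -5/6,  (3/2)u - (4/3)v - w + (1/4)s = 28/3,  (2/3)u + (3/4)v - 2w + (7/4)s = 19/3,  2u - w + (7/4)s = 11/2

Row-reduce the augmented matrix:
R1 ← R1 / (5/4).
R2 ← R2 − 4/3·R1.
R3 ← R3 − 3/2·R1.
R4 ← R4 − 2/3·R1.
R5 ← R5 − 2·R1.
R2 ← R2 / (-13/60).
R1 ← R1 + 2/5·R2.
R3 ← R3 + 11/15·R2.
R4 ← R4 − 61/60·R2.
R5 ← R5 − 4/5·R2.
R3 ← R3 / (-124/39).
R1 ← R1 + 6/13·R3.
R2 ← R2 + 28/13·R3.
R4 ← R4 + 1/13·R3.
R5 ← R5 + 1/13·R3.
R4 ← R4 / (865/496).
R1 ← R1 + 9/248·R4.
R2 ← R2 + 21/124·R4.
R3 ← R3 + 39/496·R4.
R5 ← R5 − 865/496·R4.
R5 reduces to 0 = 0, so the extra equation is consistent.
Reading off the reduced rows gives u = 5, v = 2, w = -6, s = -6.

u = 5, v = 2, w = -6, s = -6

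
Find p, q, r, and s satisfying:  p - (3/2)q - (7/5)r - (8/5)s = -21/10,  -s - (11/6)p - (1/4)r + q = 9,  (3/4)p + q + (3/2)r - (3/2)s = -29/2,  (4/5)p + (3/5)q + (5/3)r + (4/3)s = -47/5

p = -6, q = -1, r = -4, s = 2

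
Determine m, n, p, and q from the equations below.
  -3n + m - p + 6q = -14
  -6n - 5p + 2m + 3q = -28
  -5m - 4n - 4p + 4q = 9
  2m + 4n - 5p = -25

Row-reduce the augmented matrix:
R2 ← R2 − 2·R1.
R3 ← R3 + 5·R1.
R4 ← R4 − 2·R1.
Swap R2 and R3.
R2 ← R2 / (-19).
R1 ← R1 + 3·R2.
R4 ← R4 − 10·R2.
R3 ← R3 / (-3).
R1 ← R1 − 8/19·R3.
R2 ← R2 − 9/19·R3.
R4 ← R4 + 147/19·R3.
R4 ← R4 / (553/19).
R1 ← R1 + 12/19·R4.
R2 ← R2 + 61/19·R4.
R3 ← R3 − 3·R4.
Reading off the reduced rows gives m = -5, n = 0, p = 3, q = -1.

m = -5, n = 0, p = 3, q = -1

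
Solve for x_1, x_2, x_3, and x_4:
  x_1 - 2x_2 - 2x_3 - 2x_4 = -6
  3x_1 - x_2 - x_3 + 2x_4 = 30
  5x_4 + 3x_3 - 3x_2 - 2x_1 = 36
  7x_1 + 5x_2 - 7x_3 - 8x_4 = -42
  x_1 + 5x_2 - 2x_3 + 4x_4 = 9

x_1 = 6, x_2 = -3, x_3 = 3, x_4 = 6

Row-reduce the augmented matrix:
R2 ← R2 − 3·R1.
R3 ← R3 + 2·R1.
R4 ← R4 − 7·R1.
R5 ← R5 − 1·R1.
R2 ← R2 / (5).
R1 ← R1 + 2·R2.
R3 ← R3 + 7·R2.
R4 ← R4 − 19·R2.
R5 ← R5 − 7·R2.
R3 ← R3 / (6).
R2 ← R2 − 1·R3.
R4 ← R4 + 12·R3.
R5 ← R5 + 7·R3.
Swap R4 and R5.
R4 ← R4 / (271/30).
R1 ← R1 − 6/5·R4.
R2 ← R2 + 13/30·R4.
R3 ← R3 − 61/30·R4.
R5 reduces to 0 = 0, so the extra equation is consistent.
Reading off the reduced rows gives x_1 = 6, x_2 = -3, x_3 = 3, x_4 = 6.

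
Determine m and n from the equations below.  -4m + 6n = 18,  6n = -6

m = -6, n = -1

Row-reduce the augmented matrix:
R1 ← R1 / (-4).
R2 ← R2 / (6).
R1 ← R1 + 3/2·R2.
Reading off the reduced rows gives m = -6, n = -1.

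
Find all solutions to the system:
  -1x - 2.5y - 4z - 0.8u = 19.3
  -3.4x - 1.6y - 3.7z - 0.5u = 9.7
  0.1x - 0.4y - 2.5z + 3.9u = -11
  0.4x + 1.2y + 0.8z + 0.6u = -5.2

Row-reduce the augmented matrix:
R1 ← R1 / (-1).
R2 ← R2 + 17/5·R1.
R3 ← R3 − 1/10·R1.
R4 ← R4 − 2/5·R1.
R2 ← R2 / (69/10).
R1 ← R1 − 5/2·R2.
R3 ← R3 + 13/20·R2.
R4 ← R4 − 1/5·R2.
R3 ← R3 / (-181/92).
R1 ← R1 − 19/46·R3.
R2 ← R2 − 33/23·R3.
R4 ← R4 + 25/23·R3.
R4 ← R4 / (-9097/4525).
R1 ← R1 − 3808/4525·R4.
R2 ← R2 − 14752/4525·R4.
R3 ← R3 + 9267/4525·R4.
Reading off the reduced rows gives x = 3, y = 1, z = -5, u = -6.

x = 3, y = 1, z = -5, u = -6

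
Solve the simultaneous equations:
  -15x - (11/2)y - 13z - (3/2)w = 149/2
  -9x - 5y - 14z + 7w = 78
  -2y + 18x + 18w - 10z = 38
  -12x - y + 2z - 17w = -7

infinitely many solutions

Row-reduce:
R1 ← R1 / (-15).
R2 ← R2 + 9·R1.
R3 ← R3 − 18·R1.
R4 ← R4 + 12·R1.
R2 ← R2 / (-17/10).
R1 ← R1 − 11/30·R2.
R3 ← R3 + 43/5·R2.
R4 ← R4 − 17/5·R2.
R3 ← R3 / (98/17).
R1 ← R1 + 8/17·R3.
R2 ← R2 − 62/17·R3.
Rank is 3 with 4 unknowns, leaving w free.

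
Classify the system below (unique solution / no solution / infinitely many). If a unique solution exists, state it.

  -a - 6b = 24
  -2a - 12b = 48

Row-reduce:
R1 ← R1 / (-1).
R2 ← R2 + 2·R1.
Rank is 1 with 2 unknowns, leaving b free.

infinitely many solutions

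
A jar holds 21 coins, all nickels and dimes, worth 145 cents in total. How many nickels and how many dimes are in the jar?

nickels: 13, dimes: 8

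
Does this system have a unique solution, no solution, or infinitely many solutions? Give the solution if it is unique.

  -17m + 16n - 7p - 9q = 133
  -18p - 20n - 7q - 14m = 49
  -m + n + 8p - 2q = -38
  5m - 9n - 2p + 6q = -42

m = 0, n = 4, p = -6, q = -3

Row-reduce the augmented matrix:
R1 ← R1 / (-17).
R2 ← R2 + 14·R1.
R3 ← R3 + 1·R1.
R4 ← R4 − 5·R1.
R2 ← R2 / (-564/17).
R1 ← R1 + 16/17·R2.
R3 ← R3 − 1/17·R2.
R4 ← R4 + 73/17·R2.
R3 ← R3 / (1183/141).
R1 ← R1 − 107/141·R3.
R2 ← R2 − 52/141·R3.
R4 ← R4 + 349/141·R3.
R4 ← R4 / (6781/2366).
R1 ← R1 − 3079/4732·R4.
R2 ← R2 − 19/364·R4.
R3 ← R3 + 829/4732·R4.
Reading off the reduced rows gives m = 0, n = 4, p = -6, q = -3.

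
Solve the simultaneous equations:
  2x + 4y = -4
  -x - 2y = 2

Row-reduce:
R1 ← R1 / (2).
R2 ← R2 + 1·R1.
Rank is 1 with 2 unknowns, leaving y free.

infinitely many solutions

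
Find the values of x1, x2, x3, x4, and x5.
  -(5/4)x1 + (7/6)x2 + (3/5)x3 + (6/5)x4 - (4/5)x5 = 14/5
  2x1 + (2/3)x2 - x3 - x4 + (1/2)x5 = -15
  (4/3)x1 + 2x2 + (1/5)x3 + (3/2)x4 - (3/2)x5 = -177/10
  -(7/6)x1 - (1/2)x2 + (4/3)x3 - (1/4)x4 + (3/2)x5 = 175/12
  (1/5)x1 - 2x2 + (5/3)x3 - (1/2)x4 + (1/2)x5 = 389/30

x1 = -6, x2 = -3, x3 = 4, x4 = -3, x5 = 0

Row-reduce the augmented matrix:
R1 ← R1 / (-5/4).
R2 ← R2 − 2·R1.
R3 ← R3 − 4/3·R1.
R4 ← R4 + 7/6·R1.
R5 ← R5 − 1/5·R1.
R2 ← R2 / (38/15).
R1 ← R1 + 14/15·R2.
R3 ← R3 − 146/45·R2.
R4 ← R4 + 143/90·R2.
R5 ← R5 + 136/75·R2.
R3 ← R3 / (254/285).
R1 ← R1 + 47/95·R3.
R2 ← R2 + 3/190·R3.
R4 ← R4 − 853/1140·R3.
R5 ← R5 − 2471/1425·R3.
R4 ← R4 / (-65159/30480).
R1 ← R1 − 681/2540·R4.
R2 ← R2 − 1989/5080·R4.
R3 ← R3 − 913/508·R4.
R5 ← R5 + 105383/38100·R4.
R5 ← R5 / (-422317/325795).
R1 ← R1 + 2358/65159·R5.
R2 ← R2 − 12918/65159·R5.
R3 ← R3 − 119085/130318·R5.
R4 ← R4 + 88226/65159·R5.
Reading off the reduced rows gives x1 = -6, x2 = -3, x3 = 4, x4 = -3, x5 = 0.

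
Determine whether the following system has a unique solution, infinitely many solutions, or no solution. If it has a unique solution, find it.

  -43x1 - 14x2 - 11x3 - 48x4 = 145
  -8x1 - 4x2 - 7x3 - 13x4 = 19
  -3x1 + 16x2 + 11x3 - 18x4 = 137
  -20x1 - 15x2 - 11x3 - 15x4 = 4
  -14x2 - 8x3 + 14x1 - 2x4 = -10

Row-reduce the augmented matrix:
R1 ← R1 / (-43).
R2 ← R2 + 8·R1.
R3 ← R3 + 3·R1.
R4 ← R4 + 20·R1.
R5 ← R5 − 14·R1.
R2 ← R2 / (-60/43).
R1 ← R1 − 14/43·R2.
R3 ← R3 − 730/43·R2.
R4 ← R4 + 365/43·R2.
R5 ← R5 + 798/43·R2.
R3 ← R3 / (-97/2).
R1 ← R1 + 9/10·R3.
R2 ← R2 − 71/20·R3.
R4 ← R4 − 97/4·R3.
R5 ← R5 − 543/10·R3.
Swap R4 and R5.
R4 ← R4 / (-3428/97).
R1 ← R1 − 395/291·R4.
R2 ← R2 + 518/291·R4.
R3 ← R3 − 385/291·R4.
R5 reduces to 0 = 0, so the extra equation is consistent.
Reading off the reduced rows gives x1 = 1, x2 = -1, x3 = 6, x4 = -5.

x1 = 1, x2 = -1, x3 = 6, x4 = -5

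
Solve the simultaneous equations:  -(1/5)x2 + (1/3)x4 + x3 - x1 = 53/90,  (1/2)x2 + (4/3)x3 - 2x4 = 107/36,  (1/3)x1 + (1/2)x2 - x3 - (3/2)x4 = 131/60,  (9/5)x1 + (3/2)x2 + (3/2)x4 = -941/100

x1 = -6/5, x2 = -5/2, x3 = -1/3, x4 = -7/3

Row-reduce the augmented matrix:
R1 ← R1 / (-1).
R3 ← R3 − 1/3·R1.
R4 ← R4 − 9/5·R1.
R2 ← R2 / (1/2).
R1 ← R1 − 1/5·R2.
R3 ← R3 − 13/30·R2.
R4 ← R4 − 57/50·R2.
R3 ← R3 / (-82/45).
R1 ← R1 + 23/15·R3.
R2 ← R2 − 8/3·R3.
R4 ← R4 + 31/25·R3.
R4 ← R4 / (5269/820).
R1 ← R1 − 29/164·R4.
R2 ← R2 + 430/123·R4.
R3 ← R3 + 31/164·R4.
Reading off the reduced rows gives x1 = -6/5, x2 = -5/2, x3 = -1/3, x4 = -7/3.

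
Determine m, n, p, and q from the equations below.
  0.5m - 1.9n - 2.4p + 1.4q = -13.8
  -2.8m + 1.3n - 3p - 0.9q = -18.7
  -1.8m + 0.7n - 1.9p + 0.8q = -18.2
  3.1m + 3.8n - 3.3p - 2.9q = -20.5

Row-reduce the augmented matrix:
R1 ← R1 / (1/2).
R2 ← R2 + 14/5·R1.
R3 ← R3 + 9/5·R1.
R4 ← R4 − 31/10·R1.
R2 ← R2 / (-467/50).
R1 ← R1 + 19/5·R2.
R3 ← R3 + 307/50·R2.
R4 ← R4 − 779/50·R2.
R3 ← R3 / (1249/4670).
R1 ← R1 − 882/467·R3.
R2 ← R2 − 822/467·R3.
R4 ← R4 + 73989/4670·R3.
R4 ← R4 / (945337/12490).
R1 ← R1 + 11299/1249·R4.
R2 ← R2 + 11431/1249·R4.
R3 ← R3 − 5967/1249·R4.
Reading off the reduced rows gives m = 0, n = -4, p = 6, q = -5.

m = 0, n = -4, p = 6, q = -5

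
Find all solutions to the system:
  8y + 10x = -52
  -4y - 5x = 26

infinitely many solutions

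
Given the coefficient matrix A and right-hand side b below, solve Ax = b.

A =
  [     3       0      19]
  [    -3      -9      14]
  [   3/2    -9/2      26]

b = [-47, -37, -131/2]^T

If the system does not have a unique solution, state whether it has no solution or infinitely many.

Row-reduce:
R1 ← R1 / (3).
R2 ← R2 + 3·R1.
R3 ← R3 − 3/2·R1.
R2 ← R2 / (-9).
R3 ← R3 + 9/2·R2.
Rank is 2 with 3 unknowns, leaving x_3 free.

infinitely many solutions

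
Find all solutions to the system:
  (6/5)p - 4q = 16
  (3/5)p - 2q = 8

infinitely many solutions

Row-reduce:
R1 ← R1 / (6/5).
R2 ← R2 − 3/5·R1.
Rank is 1 with 2 unknowns, leaving q free.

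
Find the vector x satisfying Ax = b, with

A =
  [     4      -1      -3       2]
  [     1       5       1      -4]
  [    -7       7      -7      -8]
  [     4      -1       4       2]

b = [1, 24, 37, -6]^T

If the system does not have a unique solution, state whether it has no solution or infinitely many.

Row-reduce:
R1 ← R1 / (4).
R2 ← R2 − 1·R1.
R3 ← R3 + 7·R1.
R4 ← R4 − 4·R1.
R2 ← R2 / (21/4).
R1 ← R1 + 1/4·R2.
R3 ← R3 − 21/4·R2.
R3 ← R3 / (-14).
R1 ← R1 + 2/3·R3.
R2 ← R2 − 1/3·R3.
R4 ← R4 − 7·R3.
Row 4 reduces to 0 = 1/2, a contradiction. The system is inconsistent.

no solution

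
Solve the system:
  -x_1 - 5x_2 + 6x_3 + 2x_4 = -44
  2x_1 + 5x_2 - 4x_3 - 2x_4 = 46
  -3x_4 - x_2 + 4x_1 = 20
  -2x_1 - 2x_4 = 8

Row-reduce the augmented matrix:
R1 ← R1 / (-1).
R2 ← R2 − 2·R1.
R3 ← R3 − 4·R1.
R4 ← R4 + 2·R1.
R2 ← R2 / (-5).
R1 ← R1 − 5·R2.
R3 ← R3 + 21·R2.
R4 ← R4 − 10·R2.
R3 ← R3 / (-48/5).
R1 ← R1 − 2·R3.
R2 ← R2 + 8/5·R3.
R4 ← R4 − 4·R3.
R4 ← R4 / (-41/12).
R1 ← R1 + 17/24·R4.
R2 ← R2 − 1/6·R4.
R3 ← R3 − 17/48·R4.
Reading off the reduced rows gives x_1 = 2, x_2 = 6, x_3 = 0, x_4 = -6.

x_1 = 2, x_2 = 6, x_3 = 0, x_4 = -6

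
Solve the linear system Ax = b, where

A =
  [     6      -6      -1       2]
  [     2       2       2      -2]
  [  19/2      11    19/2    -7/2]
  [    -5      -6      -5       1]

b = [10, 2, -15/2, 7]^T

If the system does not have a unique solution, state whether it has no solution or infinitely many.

no solution

Row-reduce:
R1 ← R1 / (6).
R2 ← R2 − 2·R1.
R3 ← R3 − 19/2·R1.
R4 ← R4 + 5·R1.
R2 ← R2 / (4).
R1 ← R1 + 1·R2.
R3 ← R3 − 41/2·R2.
R4 ← R4 + 11·R2.
R3 ← R3 / (-7/8).
R1 ← R1 − 5/12·R3.
R2 ← R2 − 7/12·R3.
R4 ← R4 − 7/12·R3.
Row 4 reduces to 0 = 2/3, a contradiction. The system is inconsistent.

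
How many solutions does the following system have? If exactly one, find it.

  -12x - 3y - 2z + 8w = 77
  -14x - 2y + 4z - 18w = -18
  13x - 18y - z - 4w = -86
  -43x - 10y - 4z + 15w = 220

no solution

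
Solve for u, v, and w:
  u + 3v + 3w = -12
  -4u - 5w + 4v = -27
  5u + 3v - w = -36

Row-reduce the augmented matrix:
R2 ← R2 + 4·R1.
R3 ← R3 − 5·R1.
R2 ← R2 / (16).
R1 ← R1 − 3·R2.
R3 ← R3 + 12·R2.
R3 ← R3 / (-43/4).
R1 ← R1 − 27/16·R3.
R2 ← R2 − 7/16·R3.
Reading off the reduced rows gives u = -3, v = -6, w = 3.

u = -3, v = -6, w = 3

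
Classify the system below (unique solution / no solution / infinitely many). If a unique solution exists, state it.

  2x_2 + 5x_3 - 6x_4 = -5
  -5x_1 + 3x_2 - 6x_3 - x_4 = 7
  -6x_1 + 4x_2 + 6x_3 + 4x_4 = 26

infinitely many solutions

Row-reduce:
Swap R1 and R2.
R1 ← R1 / (-5).
R3 ← R3 + 6·R1.
R2 ← R2 / (2).
R1 ← R1 + 3/5·R2.
R3 ← R3 − 2/5·R2.
R3 ← R3 / (61/5).
R1 ← R1 − 27/10·R3.
R2 ← R2 − 5/2·R3.
Rank is 3 with 4 unknowns, leaving x_4 free.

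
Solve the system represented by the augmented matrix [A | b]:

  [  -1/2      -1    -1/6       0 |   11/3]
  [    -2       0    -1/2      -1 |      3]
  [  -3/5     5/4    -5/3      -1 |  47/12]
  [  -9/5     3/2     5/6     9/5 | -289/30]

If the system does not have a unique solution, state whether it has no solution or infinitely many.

x_1 = 0, x_2 = -3, x_3 = -4, x_4 = -1

Row-reduce the augmented matrix:
R1 ← R1 / (-1/2).
R2 ← R2 + 2·R1.
R3 ← R3 + 3/5·R1.
R4 ← R4 + 9/5·R1.
R2 ← R2 / (4).
R1 ← R1 − 2·R2.
R3 ← R3 − 49/20·R2.
R4 ← R4 − 51/10·R2.
R3 ← R3 / (-251/160).
R1 ← R1 − 1/4·R3.
R2 ← R2 − 1/24·R3.
R4 ← R4 − 293/240·R3.
R4 ← R4 / (10442/3765).
R1 ← R1 − 110/251·R4.
R2 ← R2 + 196/753·R4.
R3 ← R3 − 62/251·R4.
Reading off the reduced rows gives x_1 = 0, x_2 = -3, x_3 = -4, x_4 = -1.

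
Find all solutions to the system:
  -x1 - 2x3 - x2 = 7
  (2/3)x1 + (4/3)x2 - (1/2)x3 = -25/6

Row-reduce:
R1 ← R1 / (-1).
R2 ← R2 − 2/3·R1.
R2 ← R2 / (2/3).
R1 ← R1 − 1·R2.
Rank is 2 with 3 unknowns, leaving x3 free.

infinitely many solutions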